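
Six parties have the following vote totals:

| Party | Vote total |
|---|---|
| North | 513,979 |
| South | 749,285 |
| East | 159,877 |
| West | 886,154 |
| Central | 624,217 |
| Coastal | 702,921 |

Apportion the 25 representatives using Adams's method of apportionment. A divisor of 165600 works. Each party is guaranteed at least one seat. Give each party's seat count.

With modified divisor 165600: modified quotas North 3.104, South 4.525, East 0.965, West 5.351, Central 3.769, Coastal 4.245.
Rounding up: North 4, South 5, East 1, West 6, Central 4, Coastal 5 (total 25).

North: 4, South: 5, East: 1, West: 6, Central: 4, Coastal: 5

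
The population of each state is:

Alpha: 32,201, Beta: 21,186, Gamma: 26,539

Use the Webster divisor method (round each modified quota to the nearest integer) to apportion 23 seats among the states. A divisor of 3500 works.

With modified divisor 3500: modified quotas Alpha 9.200, Beta 6.053, Gamma 7.583.
Rounding to the nearest integer: Alpha 9, Beta 6, Gamma 8 (total 23).

Alpha 9, Beta 6, Gamma 8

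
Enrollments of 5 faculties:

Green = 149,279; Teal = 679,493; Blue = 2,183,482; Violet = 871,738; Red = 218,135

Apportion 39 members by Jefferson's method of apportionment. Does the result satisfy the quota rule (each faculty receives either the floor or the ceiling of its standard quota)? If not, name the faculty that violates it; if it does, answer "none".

Standard quotas: Green 1.419, Teal 6.460, Blue 20.759, Violet 8.288, Red 2.074.
Jefferson allocation: Green 1, Teal 6, Blue 22, Violet 8, Red 2.
Blue has quota 20.759 (lower 20, upper 21) but receives 22 — outside the quota interval.

Blue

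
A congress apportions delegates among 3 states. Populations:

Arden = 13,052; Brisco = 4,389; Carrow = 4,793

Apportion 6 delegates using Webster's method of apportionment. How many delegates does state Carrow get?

Standard divisor 22234/6 ≈ 3705.667; standard quotas: Arden 3.522, Brisco 1.184, Carrow 1.293.
Rounding to the nearest integer gives Arden 4, Brisco 1, Carrow 1 — total 6, matching the house size, so no adjustment is needed.
Carrow receives 1.

1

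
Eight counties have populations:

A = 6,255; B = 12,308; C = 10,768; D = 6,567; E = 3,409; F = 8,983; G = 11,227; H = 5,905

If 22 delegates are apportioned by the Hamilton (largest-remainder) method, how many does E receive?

Total 65422; standard divisor 65422/22 ≈ 2973.727.
Standard quotas: A 2.1034, B 4.1389, C 3.6210, D 2.2083, E 1.1464, F 3.0208, G 3.7754, H 1.9857.
Lower quotas: A 2, B 4, C 3, D 2, E 1, F 3, G 3, H 1 (sum 19, leaving 3 seats).
Remainders in descending order: H 0.9857, G 0.7754, C 0.6210, D 0.2083, E 0.1464, B 0.1389, A 0.1034, F 0.0208.
The surplus seats go to H, G, C.
E receives 1.

1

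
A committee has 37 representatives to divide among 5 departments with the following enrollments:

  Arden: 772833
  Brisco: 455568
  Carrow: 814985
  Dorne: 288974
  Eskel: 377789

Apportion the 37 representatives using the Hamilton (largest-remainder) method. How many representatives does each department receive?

Arden 11; Brisco 6; Carrow 11; Dorne 4; Eskel 5

Standard divisor: 2710149 ÷ 37 ≈ 73247.27.
Standard quotas: Arden 10.5510, Brisco 6.2196, Carrow 11.1265, Dorne 3.9452, Eskel 5.1577.
Lower quotas: Arden 10, Brisco 6, Carrow 11, Dorne 3, Eskel 5 (sum 35, leaving 2 seats).
Remainders in descending order: Dorne 0.9452, Arden 0.5510, Brisco 0.2196, Eskel 0.1577, Carrow 0.1265.
The surplus seats go to Dorne, Arden.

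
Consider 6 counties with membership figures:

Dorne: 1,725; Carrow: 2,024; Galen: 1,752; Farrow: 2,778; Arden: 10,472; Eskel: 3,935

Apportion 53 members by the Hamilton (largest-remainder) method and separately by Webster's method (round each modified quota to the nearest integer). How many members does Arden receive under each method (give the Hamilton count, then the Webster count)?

Hamilton: Dorne 4, Carrow 5, Galen 4, Farrow 7, Arden 24, Eskel 9.
Webster: Dorne 4, Carrow 5, Galen 4, Farrow 6, Arden 25, Eskel 9.
Arden gets 24 under Hamilton and 25 under Webster.

24 and 25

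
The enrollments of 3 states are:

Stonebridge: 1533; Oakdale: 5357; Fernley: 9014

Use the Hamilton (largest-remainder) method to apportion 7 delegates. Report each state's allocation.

Standard divisor: 15904 ÷ 7 = 2272.
Standard quotas: Stonebridge 0.6747, Oakdale 2.3578, Fernley 3.9674.
Lower quotas: Stonebridge 0, Oakdale 2, Fernley 3 (sum 5, leaving 2 seats).
Remainders in descending order: Fernley 0.9674, Stonebridge 0.6747, Oakdale 0.3578.
Largest remainders: Fernley, Stonebridge receive the extra seats.

Stonebridge=1, Oakdale=2, Fernley=4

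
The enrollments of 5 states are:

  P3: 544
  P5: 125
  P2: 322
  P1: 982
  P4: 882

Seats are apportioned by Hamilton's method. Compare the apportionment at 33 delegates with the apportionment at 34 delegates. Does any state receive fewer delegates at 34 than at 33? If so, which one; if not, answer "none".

P5

At 33 seats: P3 6, P5 2, P2 4, P1 11, P4 10.
At 34 seats: P3 6, P5 1, P2 4, P1 12, P4 11.
P5 drops from 2 to 1.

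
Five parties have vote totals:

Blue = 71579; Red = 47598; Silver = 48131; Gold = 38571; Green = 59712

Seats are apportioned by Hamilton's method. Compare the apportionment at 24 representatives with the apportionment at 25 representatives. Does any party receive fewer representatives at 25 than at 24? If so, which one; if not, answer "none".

At 24 seats: Blue 7, Red 4, Silver 4, Gold 4, Green 5.
At 25 seats: Blue 7, Red 4, Silver 4, Gold 4, Green 6.
No party's allocation decreased.

none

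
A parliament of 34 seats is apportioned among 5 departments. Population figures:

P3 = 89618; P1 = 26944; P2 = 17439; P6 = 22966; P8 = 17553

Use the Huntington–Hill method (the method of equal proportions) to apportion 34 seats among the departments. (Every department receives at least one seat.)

P3=18; P1=5; P2=3; P6=5; P8=3

With divisor 5095: modified quotas P3 17.589, P1 5.288, P2 3.423, P6 4.508, P8 3.445.
Geometric-mean thresholds: P3 √(17·18)=17.493, P1 √(5·6)=5.477, P2 √(3·4)=3.464, P6 √(4·5)=4.472, P8 √(3·4)=3.464.
Each quota rounded against its threshold gives P3 18, P1 5, P2 3, P6 5, P8 3 (total 34).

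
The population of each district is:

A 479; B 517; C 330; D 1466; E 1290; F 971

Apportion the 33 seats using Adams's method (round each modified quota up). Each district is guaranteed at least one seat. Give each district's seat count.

Standard divisor 5053/33 ≈ 153.121; standard quotas: A 3.128, B 3.376, C 2.155, D 9.574, E 8.425, F 6.341.
Rounding up gives 4, 4, 3, 10, 9, 7 = 37 seats, so the divisor must be adjusted.
With modified divisor 163.31: modified quotas A 2.933, B 3.166, C 2.021, D 8.977, E 7.899, F 5.946.
Rounding up: A 3, B 4, C 3, D 9, E 8, F 6 (total 33).

A=3; B=4; C=3; D=9; E=8; F=6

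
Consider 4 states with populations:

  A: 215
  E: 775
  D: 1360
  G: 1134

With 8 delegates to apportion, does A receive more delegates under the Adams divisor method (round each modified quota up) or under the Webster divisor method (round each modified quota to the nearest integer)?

Adams: A 1, E 2, D 3, G 2.
Webster: A 0, E 2, D 3, G 3.
A gets 1 under Adams and 0 under Webster.

Adams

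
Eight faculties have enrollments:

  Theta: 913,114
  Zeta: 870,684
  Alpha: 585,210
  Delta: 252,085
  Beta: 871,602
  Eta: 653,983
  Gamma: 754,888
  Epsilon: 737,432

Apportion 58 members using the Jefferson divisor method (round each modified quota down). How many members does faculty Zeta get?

9

Standard divisor 5638998/58 ≈ 97224.103; standard quotas: Theta 9.392, Zeta 8.955, Alpha 6.019, Delta 2.593, Beta 8.965, Eta 6.727, Gamma 7.764, Epsilon 7.585.
Rounding down gives 9, 8, 6, 2, 8, 6, 7, 7 = 53 seats, so the divisor must be adjusted.
With modified divisor 91700: modified quotas Theta 9.958, Zeta 9.495, Alpha 6.382, Delta 2.749, Beta 9.505, Eta 7.132, Gamma 8.232, Epsilon 8.042.
Rounding down: Theta 9, Zeta 9, Alpha 6, Delta 2, Beta 9, Eta 7, Gamma 8, Epsilon 8 (total 58).
Zeta receives 9.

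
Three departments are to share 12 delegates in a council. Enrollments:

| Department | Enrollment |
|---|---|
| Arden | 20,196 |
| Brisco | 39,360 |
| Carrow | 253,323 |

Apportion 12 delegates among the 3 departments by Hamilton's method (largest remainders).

Arden=1; Brisco=1; Carrow=10

The standard divisor is 312879/12 ≈ 26073.25.
Standard quotas: Arden 0.7746, Brisco 1.5096, Carrow 9.7158.
Lower quotas: Arden 0, Brisco 1, Carrow 9 (sum 10, leaving 2 seats).
Remainders in descending order: Arden 0.7746, Carrow 0.7158, Brisco 0.5096.
The surplus seats go to Arden, Carrow.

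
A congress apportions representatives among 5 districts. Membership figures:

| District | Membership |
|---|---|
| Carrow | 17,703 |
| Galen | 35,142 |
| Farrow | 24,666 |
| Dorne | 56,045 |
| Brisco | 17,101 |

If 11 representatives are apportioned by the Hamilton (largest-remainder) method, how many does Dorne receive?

4

Total 150657; standard divisor 150657/11 ≈ 13696.091.
Standard quotas: Carrow 1.2926, Galen 2.5658, Farrow 1.8010, Dorne 4.0920, Brisco 1.2486.
Lower quotas: Carrow 1, Galen 2, Farrow 1, Dorne 4, Brisco 1 (sum 9, leaving 2 seats).
Remainders in descending order: Farrow 0.8010, Galen 0.5658, Carrow 0.2926, Brisco 0.2486, Dorne 0.0920.
The surplus seats go to Farrow, Galen.
Dorne receives 4.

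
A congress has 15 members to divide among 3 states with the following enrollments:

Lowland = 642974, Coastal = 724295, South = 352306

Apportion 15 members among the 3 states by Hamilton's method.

Lowland=6, Coastal=6, South=3

The standard divisor is 1719575/15 ≈ 114638.333.
Standard quotas: Lowland 5.6087, Coastal 6.3181, South 3.0732.
Lower quotas: Lowland 5, Coastal 6, South 3 (sum 14, leaving 1 seat).
Remainders in descending order: Lowland 0.6087, Coastal 0.3181, South 0.0732.
The surplus seat goes to Lowland.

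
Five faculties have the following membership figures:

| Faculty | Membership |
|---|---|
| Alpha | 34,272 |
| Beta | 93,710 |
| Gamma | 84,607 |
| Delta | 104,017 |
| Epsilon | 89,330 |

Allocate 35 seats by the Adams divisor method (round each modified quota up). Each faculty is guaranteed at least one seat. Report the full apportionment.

Alpha: 3; Beta: 8; Gamma: 7; Delta: 9; Epsilon: 8

Standard divisor 405936/35 ≈ 11598.171; standard quotas: Alpha 2.955, Beta 8.080, Gamma 7.295, Delta 8.968, Epsilon 7.702.
Rounding up gives 3, 9, 8, 9, 8 = 37 seats, so the divisor must be adjusted.
With modified divisor 12400: modified quotas Alpha 2.764, Beta 7.557, Gamma 6.823, Delta 8.388, Epsilon 7.204.
Rounding up: Alpha 3, Beta 8, Gamma 7, Delta 9, Epsilon 8 (total 35).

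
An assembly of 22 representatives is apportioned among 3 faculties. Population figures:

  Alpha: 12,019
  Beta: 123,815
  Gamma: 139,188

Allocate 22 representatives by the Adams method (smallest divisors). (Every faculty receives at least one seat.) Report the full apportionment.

Alpha 1, Beta 10, Gamma 11

Standard divisor 275022/22 ≈ 12501; standard quotas: Alpha 0.961, Beta 9.904, Gamma 11.134.
Rounding up gives 1, 10, 12 = 23 seats, so the divisor must be adjusted.
With modified divisor 13200: modified quotas Alpha 0.911, Beta 9.380, Gamma 10.545.
Rounding up: Alpha 1, Beta 10, Gamma 11 (total 22).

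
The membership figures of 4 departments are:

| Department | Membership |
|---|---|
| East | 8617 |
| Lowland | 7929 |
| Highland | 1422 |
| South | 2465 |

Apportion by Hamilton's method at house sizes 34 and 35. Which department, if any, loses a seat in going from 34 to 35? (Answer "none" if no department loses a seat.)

Highland

At 34 seats: East 14, Lowland 13, Highland 3, South 4.
At 35 seats: East 15, Lowland 14, Highland 2, South 4.
Highland drops from 3 to 2.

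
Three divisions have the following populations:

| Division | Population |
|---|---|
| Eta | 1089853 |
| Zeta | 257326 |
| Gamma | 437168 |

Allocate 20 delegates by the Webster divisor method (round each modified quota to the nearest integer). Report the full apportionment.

Standard divisor 1784347/20 ≈ 89217.35; standard quotas: Eta 12.216, Zeta 2.884, Gamma 4.900.
Rounding to the nearest integer gives Eta 12, Zeta 3, Gamma 5 — total 20, matching the house size, so no adjustment is needed.

Eta=12, Zeta=3, Gamma=5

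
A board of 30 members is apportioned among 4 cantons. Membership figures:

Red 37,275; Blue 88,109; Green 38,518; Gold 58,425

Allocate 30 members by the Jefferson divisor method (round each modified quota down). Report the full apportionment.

Red: 5; Blue: 12; Green: 5; Gold: 8

Standard divisor 222327/30 ≈ 7410.9; standard quotas: Red 5.030, Blue 11.889, Green 5.197, Gold 7.884.
Rounding down gives 5, 11, 5, 7 = 28 seats, so the divisor must be adjusted.
With modified divisor 7000: modified quotas Red 5.325, Blue 12.587, Green 5.503, Gold 8.346.
Rounding down: Red 5, Blue 12, Green 5, Gold 8 (total 30).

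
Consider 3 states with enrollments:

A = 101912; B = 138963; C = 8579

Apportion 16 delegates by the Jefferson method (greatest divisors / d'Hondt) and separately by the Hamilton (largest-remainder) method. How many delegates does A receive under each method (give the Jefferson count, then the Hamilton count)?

Jefferson: A 7, B 9, C 0.
Hamilton: A 6, B 9, C 1.
A gets 7 under Jefferson and 6 under Hamilton.

7 and 6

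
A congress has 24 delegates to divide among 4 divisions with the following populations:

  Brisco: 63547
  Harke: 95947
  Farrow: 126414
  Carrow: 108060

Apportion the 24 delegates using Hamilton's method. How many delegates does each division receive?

The standard divisor is 393968/24 ≈ 16415.333.
Standard quotas: Brisco 3.8712, Harke 5.8450, Farrow 7.7010, Carrow 6.5829.
Lower quotas: Brisco 3, Harke 5, Farrow 7, Carrow 6 (sum 21, leaving 3 seats).
Remainders in descending order: Brisco 0.8712, Harke 0.8450, Farrow 0.7010, Carrow 0.5829.
Largest remainders: Brisco, Harke, Farrow receive the extra seats.

Brisco 4, Harke 6, Farrow 8, Carrow 6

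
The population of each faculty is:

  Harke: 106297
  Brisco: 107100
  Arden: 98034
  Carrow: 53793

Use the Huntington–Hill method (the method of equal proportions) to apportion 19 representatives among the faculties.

Harke=5, Brisco=6, Arden=5, Carrow=3

With divisor 19480: modified quotas Harke 5.457, Brisco 5.498, Arden 5.033, Carrow 2.761.
Geometric-mean thresholds: Harke √(5·6)=5.477, Brisco √(5·6)=5.477, Arden √(5·6)=5.477, Carrow √(2·3)=2.449.
Each quota rounded against its threshold gives Harke 5, Brisco 6, Arden 5, Carrow 3 (total 19).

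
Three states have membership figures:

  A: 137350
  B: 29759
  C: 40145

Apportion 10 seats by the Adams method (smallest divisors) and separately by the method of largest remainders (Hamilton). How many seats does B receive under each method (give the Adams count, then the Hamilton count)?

Adams: A 6, B 2, C 2.
Hamilton: A 7, B 1, C 2.
B gets 2 under Adams and 1 under Hamilton.

2 and 1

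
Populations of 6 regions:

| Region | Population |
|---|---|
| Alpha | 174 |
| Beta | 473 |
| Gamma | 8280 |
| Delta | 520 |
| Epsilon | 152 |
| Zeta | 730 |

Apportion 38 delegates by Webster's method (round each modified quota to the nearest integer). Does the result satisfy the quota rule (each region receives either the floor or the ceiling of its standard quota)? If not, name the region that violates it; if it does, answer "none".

Standard quotas: Alpha 0.640, Beta 1.740, Gamma 30.462, Delta 1.913, Epsilon 0.559, Zeta 2.686.
Webster allocation: Alpha 1, Beta 2, Gamma 29, Delta 2, Epsilon 1, Zeta 3.
Gamma has quota 30.462 (lower 30, upper 31) but receives 29 — outside the quota interval.

Gamma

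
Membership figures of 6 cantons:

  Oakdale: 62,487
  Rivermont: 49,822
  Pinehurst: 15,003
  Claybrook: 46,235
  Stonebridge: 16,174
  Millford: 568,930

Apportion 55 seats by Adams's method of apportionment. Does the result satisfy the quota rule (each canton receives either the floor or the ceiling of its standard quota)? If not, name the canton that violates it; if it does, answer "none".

Standard quotas: Oakdale 4.530, Rivermont 3.612, Pinehurst 1.088, Claybrook 3.352, Stonebridge 1.173, Millford 41.246.
Adams allocation: Oakdale 5, Rivermont 4, Pinehurst 2, Claybrook 4, Stonebridge 2, Millford 38.
Millford has quota 41.246 (lower 41, upper 42) but receives 38 — outside the quota interval.

Millford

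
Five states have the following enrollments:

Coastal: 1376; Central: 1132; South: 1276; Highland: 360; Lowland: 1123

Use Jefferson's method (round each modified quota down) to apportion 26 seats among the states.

Standard divisor 5267/26 ≈ 202.577; standard quotas: Coastal 6.792, Central 5.588, South 6.299, Highland 1.777, Lowland 5.544.
Rounding down gives 6, 5, 6, 1, 5 = 23 seats, so the divisor must be adjusted.
With modified divisor 185: modified quotas Coastal 7.438, Central 6.119, South 6.897, Highland 1.946, Lowland 6.070.
Rounding down: Coastal 7, Central 6, South 6, Highland 1, Lowland 6 (total 26).

Coastal=7, Central=6, South=6, Highland=1, Lowland=6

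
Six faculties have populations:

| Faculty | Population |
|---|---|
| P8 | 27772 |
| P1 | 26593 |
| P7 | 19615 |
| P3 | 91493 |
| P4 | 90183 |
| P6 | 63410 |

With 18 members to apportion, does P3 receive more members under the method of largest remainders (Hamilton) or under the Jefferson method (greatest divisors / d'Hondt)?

Jefferson

Hamilton: P8 2, P1 1, P7 1, P3 5, P4 5, P6 4.
Jefferson: P8 1, P1 1, P7 1, P3 6, P4 5, P6 4.
P3 gets 5 under Hamilton and 6 under Jefferson.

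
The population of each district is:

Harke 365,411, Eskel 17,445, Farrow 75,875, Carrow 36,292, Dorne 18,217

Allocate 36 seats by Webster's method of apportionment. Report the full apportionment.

Standard divisor 513240/36 ≈ 14256.667; standard quotas: Harke 25.631, Eskel 1.224, Farrow 5.322, Carrow 2.546, Dorne 1.278.
Rounding to the nearest integer gives Harke 26, Eskel 1, Farrow 5, Carrow 3, Dorne 1 — total 36, matching the house size, so no adjustment is needed.

Harke 26, Eskel 1, Farrow 5, Carrow 3, Dorne 1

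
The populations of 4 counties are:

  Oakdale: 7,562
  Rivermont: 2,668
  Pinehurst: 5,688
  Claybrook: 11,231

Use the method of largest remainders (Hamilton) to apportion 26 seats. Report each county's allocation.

The standard divisor is 27149/26 ≈ 1044.192.
Standard quotas: Oakdale 7.2420, Rivermont 2.5551, Pinehurst 5.4473, Claybrook 10.7557.
Lower quotas: Oakdale 7, Rivermont 2, Pinehurst 5, Claybrook 10 (sum 24, leaving 2 seats).
Remainders in descending order: Claybrook 0.7557, Rivermont 0.5551, Pinehurst 0.4473, Oakdale 0.2420.
Largest remainders: Claybrook, Rivermont receive the extra seats.

Oakdale=7, Rivermont=3, Pinehurst=5, Claybrook=11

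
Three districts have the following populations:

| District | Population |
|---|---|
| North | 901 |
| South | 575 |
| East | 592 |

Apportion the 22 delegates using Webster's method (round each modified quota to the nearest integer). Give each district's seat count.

North 10, South 6, East 6

Standard divisor 2068/22 ≈ 94; standard quotas: North 9.585, South 6.117, East 6.298.
Rounding to the nearest integer gives North 10, South 6, East 6 — total 22, matching the house size, so no adjustment is needed.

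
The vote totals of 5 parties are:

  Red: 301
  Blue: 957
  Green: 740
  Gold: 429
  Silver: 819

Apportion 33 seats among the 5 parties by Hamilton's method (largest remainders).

The standard divisor is 3246/33 ≈ 98.364.
Standard quotas: Red 3.060, Blue 9.729, Green 7.523, Gold 4.361, Silver 8.326.
Lower quotas: Red 3, Blue 9, Green 7, Gold 4, Silver 8 (sum 31, leaving 2 seats).
Remainders in descending order: Blue 0.729, Green 0.523, Gold 0.361, Silver 0.326, Red 0.060.
Largest remainders: Blue, Green receive the extra seats.

Red 3, Blue 10, Green 8, Gold 4, Silver 8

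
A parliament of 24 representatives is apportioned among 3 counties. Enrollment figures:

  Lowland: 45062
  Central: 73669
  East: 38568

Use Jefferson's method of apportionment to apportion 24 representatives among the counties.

Lowland 7, Central 11, East 6

Standard divisor 157299/24 ≈ 6554.125; standard quotas: Lowland 6.875, Central 11.240, East 5.885.
Rounding down gives 6, 11, 5 = 22 seats, so the divisor must be adjusted.
With modified divisor 6300: modified quotas Lowland 7.153, Central 11.693, East 6.122.
Rounding down: Lowland 7, Central 11, East 6 (total 24).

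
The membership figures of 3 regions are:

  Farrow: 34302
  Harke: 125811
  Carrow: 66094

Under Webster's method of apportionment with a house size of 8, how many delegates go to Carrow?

2

Standard divisor 226207/8 ≈ 28275.875; standard quotas: Farrow 1.213, Harke 4.449, Carrow 2.337.
Rounding to the nearest integer gives 1, 4, 2 = 7 seats, so the divisor must be adjusted.
With modified divisor 27200: modified quotas Farrow 1.261, Harke 4.625, Carrow 2.430.
Rounding to the nearest integer: Farrow 1, Harke 5, Carrow 2 (total 8).
Carrow receives 2.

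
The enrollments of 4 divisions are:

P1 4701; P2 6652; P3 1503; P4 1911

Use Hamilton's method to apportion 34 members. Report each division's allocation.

P1 11, P2 15, P3 4, P4 4

Total 14767; standard divisor 14767/34 ≈ 434.324.
Standard quotas: P1 10.8237, P2 15.3158, P3 3.4606, P4 4.3999.
Lower quotas: P1 10, P2 15, P3 3, P4 4 (sum 32, leaving 2 seats).
Remainders in descending order: P1 0.8237, P3 0.4606, P4 0.3999, P2 0.3158.
The surplus seats go to P1, P3.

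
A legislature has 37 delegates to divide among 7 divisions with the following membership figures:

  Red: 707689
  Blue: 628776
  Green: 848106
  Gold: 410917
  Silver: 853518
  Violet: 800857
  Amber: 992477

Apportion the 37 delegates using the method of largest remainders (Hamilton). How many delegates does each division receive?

Red 5, Blue 4, Green 6, Gold 3, Silver 6, Violet 6, Amber 7

Total 5242340; standard divisor 5242340/37 ≈ 141684.865.
Standard quotas: Red 4.9948, Blue 4.4378, Green 5.9859, Gold 2.9002, Silver 6.0241, Violet 5.6524, Amber 7.0048.
Lower quotas: Red 4, Blue 4, Green 5, Gold 2, Silver 6, Violet 5, Amber 7 (sum 33, leaving 4 seats).
Remainders in descending order: Red 0.9948, Green 0.9859, Gold 0.9002, Violet 0.6524, Blue 0.4378, Silver 0.0241, Amber 0.0048.
The surplus seats go to Red, Green, Gold, Violet.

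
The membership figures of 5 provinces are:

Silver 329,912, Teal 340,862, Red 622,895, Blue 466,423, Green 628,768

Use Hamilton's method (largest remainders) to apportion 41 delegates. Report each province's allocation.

Silver: 5, Teal: 6, Red: 11, Blue: 8, Green: 11

Standard divisor: 2388860 ÷ 41 ≈ 58264.878.
Standard quotas: Silver 5.6623, Teal 5.8502, Red 10.6907, Blue 8.0052, Green 10.7915.
Lower quotas: Silver 5, Teal 5, Red 10, Blue 8, Green 10 (sum 38, leaving 3 seats).
Remainders in descending order: Teal 0.8502, Green 0.7915, Red 0.6907, Silver 0.6623, Blue 0.0052.
Largest remainders: Teal, Green, Red receive the extra seats.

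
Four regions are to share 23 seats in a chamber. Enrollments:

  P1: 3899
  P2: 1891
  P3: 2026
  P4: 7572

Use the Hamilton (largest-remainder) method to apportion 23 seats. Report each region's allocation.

Total 15388; standard divisor 15388/23 ≈ 669.043.
Standard quotas: P1 5.8277, P2 2.8264, P3 3.0282, P4 11.3177.
Lower quotas: P1 5, P2 2, P3 3, P4 11 (sum 21, leaving 2 seats).
Remainders in descending order: P1 0.8277, P2 0.8264, P4 0.3177, P3 0.0282.
Largest remainders: P1, P2 receive the extra seats.

P1: 6, P2: 3, P3: 3, P4: 11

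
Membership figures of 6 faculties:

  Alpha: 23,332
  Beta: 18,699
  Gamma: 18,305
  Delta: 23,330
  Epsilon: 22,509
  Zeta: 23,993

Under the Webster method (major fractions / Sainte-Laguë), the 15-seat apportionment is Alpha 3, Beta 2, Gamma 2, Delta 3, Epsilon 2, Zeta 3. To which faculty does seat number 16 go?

Epsilon

Priority for the next seat is population ÷ (current seats + 0.5).
Priorities: Alpha 6666.286, Beta 7479.600, Gamma 7322.000, Delta 6665.714, Epsilon 9003.600, Zeta 6855.143.
Highest priority: Epsilon.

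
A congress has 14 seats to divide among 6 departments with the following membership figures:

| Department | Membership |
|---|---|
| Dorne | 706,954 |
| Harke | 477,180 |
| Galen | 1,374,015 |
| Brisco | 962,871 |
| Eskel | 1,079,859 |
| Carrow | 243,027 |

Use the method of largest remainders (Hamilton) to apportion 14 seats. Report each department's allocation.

Dorne=2; Harke=1; Galen=4; Brisco=3; Eskel=3; Carrow=1

Total 4843906; standard divisor 4843906/14 ≈ 345993.286.
Standard quotas: Dorne 2.0433, Harke 1.3792, Galen 3.9712, Brisco 2.7829, Eskel 3.1210, Carrow 0.7024.
Lower quotas: Dorne 2, Harke 1, Galen 3, Brisco 2, Eskel 3, Carrow 0 (sum 11, leaving 3 seats).
Remainders in descending order: Galen 0.9712, Brisco 0.7829, Carrow 0.7024, Harke 0.3792, Eskel 0.1210, Dorne 0.0433.
Largest remainders: Galen, Brisco, Carrow receive the extra seats.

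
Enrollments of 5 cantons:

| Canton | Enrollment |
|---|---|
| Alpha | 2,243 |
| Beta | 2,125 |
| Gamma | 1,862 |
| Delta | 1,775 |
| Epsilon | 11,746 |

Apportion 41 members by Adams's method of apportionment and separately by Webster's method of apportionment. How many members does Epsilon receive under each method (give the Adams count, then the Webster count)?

23 and 24

Adams: Alpha 5, Beta 5, Gamma 4, Delta 4, Epsilon 23.
Webster: Alpha 5, Beta 4, Gamma 4, Delta 4, Epsilon 24.
Epsilon gets 23 under Adams and 24 under Webster.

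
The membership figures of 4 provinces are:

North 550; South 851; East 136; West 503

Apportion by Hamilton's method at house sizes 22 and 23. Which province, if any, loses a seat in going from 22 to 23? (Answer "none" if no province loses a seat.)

East

At 22 seats: North 6, South 9, East 2, West 5.
At 23 seats: North 6, South 10, East 1, West 6.
East drops from 2 to 1.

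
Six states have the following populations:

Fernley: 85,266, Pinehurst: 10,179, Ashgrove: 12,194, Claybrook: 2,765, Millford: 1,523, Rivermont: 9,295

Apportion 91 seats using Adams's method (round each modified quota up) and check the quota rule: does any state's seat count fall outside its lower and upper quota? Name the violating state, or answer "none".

Fernley

Standard quotas: Fernley 64.008, Pinehurst 7.641, Ashgrove 9.154, Claybrook 2.076, Millford 1.143, Rivermont 6.978.
Adams allocation: Fernley 62, Pinehurst 8, Ashgrove 9, Claybrook 3, Millford 2, Rivermont 7.
Fernley has quota 64.008 (lower 64, upper 65) but receives 62 — outside the quota interval.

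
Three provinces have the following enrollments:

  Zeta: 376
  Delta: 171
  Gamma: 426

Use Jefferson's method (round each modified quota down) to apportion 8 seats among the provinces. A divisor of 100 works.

With modified divisor 100: modified quotas Zeta 3.760, Delta 1.710, Gamma 4.260.
Rounding down: Zeta 3, Delta 1, Gamma 4 (total 8).

Zeta=3, Delta=1, Gamma=4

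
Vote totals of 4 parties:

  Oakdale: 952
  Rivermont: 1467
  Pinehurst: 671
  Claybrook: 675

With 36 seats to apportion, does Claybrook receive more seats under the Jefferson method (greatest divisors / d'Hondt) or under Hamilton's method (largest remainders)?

Jefferson: Oakdale 9, Rivermont 15, Pinehurst 6, Claybrook 6.
Hamilton: Oakdale 9, Rivermont 14, Pinehurst 6, Claybrook 7.
Claybrook gets 6 under Jefferson and 7 under Hamilton.

Hamilton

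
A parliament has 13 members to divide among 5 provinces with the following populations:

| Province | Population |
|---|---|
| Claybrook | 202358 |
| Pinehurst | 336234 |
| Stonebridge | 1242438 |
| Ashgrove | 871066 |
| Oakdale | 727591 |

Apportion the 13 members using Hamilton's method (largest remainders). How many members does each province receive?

Claybrook=1; Pinehurst=1; Stonebridge=5; Ashgrove=3; Oakdale=3

Standard divisor: 3379687 ÷ 13 ≈ 259975.923.
Standard quotas: Claybrook 0.7784, Pinehurst 1.2933, Stonebridge 4.7791, Ashgrove 3.3506, Oakdale 2.7987.
Lower quotas: Claybrook 0, Pinehurst 1, Stonebridge 4, Ashgrove 3, Oakdale 2 (sum 10, leaving 3 seats).
Remainders in descending order: Oakdale 0.7987, Stonebridge 0.7791, Claybrook 0.7784, Ashgrove 0.3506, Pinehurst 0.2933.
Largest remainders: Oakdale, Stonebridge, Claybrook receive the extra seats.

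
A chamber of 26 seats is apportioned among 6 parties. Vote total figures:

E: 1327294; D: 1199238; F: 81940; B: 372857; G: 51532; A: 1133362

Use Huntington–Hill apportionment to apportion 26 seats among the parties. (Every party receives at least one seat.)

E: 8; D: 7; F: 1; B: 2; G: 1; A: 7

With divisor 167568: modified quotas E 7.921, D 7.157, F 0.489, B 2.225, G 0.308, A 6.764.
Geometric-mean thresholds: E √(7·8)=7.483, D √(7·8)=7.483, F (min 1), B √(2·3)=2.449, G (min 1), A √(6·7)=6.481.
Each quota rounded against its threshold gives E 8, D 7, F 1, B 2, G 1, A 7 (total 26).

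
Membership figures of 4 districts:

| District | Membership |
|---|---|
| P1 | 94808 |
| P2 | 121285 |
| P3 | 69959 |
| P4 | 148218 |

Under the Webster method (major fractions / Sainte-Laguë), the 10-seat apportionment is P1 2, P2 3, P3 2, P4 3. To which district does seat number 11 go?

P4

Priority for the next seat is population ÷ (current seats + 0.5).
Priorities: P1 37923.200, P2 34652.857, P3 27983.600, P4 42348.000.
Highest priority: P4.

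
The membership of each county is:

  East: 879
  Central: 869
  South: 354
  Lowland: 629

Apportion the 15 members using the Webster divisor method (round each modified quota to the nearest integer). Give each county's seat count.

Standard divisor 2731/15 ≈ 182.067; standard quotas: East 4.828, Central 4.773, South 1.944, Lowland 3.455.
Rounding to the nearest integer gives East 5, Central 5, South 2, Lowland 3 — total 15, matching the house size, so no adjustment is needed.

East=5; Central=5; South=2; Lowland=3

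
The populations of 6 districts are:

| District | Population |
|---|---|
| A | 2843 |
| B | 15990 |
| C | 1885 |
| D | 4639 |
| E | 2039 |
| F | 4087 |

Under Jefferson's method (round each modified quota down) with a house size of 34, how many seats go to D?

Standard divisor 31483/34 ≈ 925.971; standard quotas: A 3.070, B 17.268, C 2.036, D 5.010, E 2.202, F 4.414.
Rounding down gives 3, 17, 2, 5, 2, 4 = 33 seats, so the divisor must be adjusted.
With modified divisor 860: modified quotas A 3.306, B 18.593, C 2.192, D 5.394, E 2.371, F 4.752.
Rounding down: A 3, B 18, C 2, D 5, E 2, F 4 (total 34).
D receives 5.

5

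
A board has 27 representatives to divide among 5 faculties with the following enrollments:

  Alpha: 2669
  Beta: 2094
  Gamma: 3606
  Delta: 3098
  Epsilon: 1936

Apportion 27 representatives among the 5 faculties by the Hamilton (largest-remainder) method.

Alpha 6, Beta 4, Gamma 7, Delta 6, Epsilon 4

Total 13403; standard divisor 13403/27 ≈ 496.407.
Standard quotas: Alpha 5.377, Beta 4.218, Gamma 7.264, Delta 6.241, Epsilon 3.900.
Lower quotas: Alpha 5, Beta 4, Gamma 7, Delta 6, Epsilon 3 (sum 25, leaving 2 seats).
Remainders in descending order: Epsilon 0.900, Alpha 0.377, Gamma 0.264, Delta 0.241, Beta 0.218.
The surplus seats go to Epsilon, Alpha.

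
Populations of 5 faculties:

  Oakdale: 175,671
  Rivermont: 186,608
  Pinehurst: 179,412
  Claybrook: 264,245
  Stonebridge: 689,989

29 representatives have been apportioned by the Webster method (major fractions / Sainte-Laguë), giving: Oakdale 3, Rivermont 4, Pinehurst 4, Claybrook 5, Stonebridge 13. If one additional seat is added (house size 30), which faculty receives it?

Priority for the next seat is population ÷ (current seats + 0.5).
Priorities: Oakdale 50191.714, Rivermont 41468.444, Pinehurst 39869.333, Claybrook 48044.545, Stonebridge 51110.296.
Highest priority: Stonebridge.

Stonebridge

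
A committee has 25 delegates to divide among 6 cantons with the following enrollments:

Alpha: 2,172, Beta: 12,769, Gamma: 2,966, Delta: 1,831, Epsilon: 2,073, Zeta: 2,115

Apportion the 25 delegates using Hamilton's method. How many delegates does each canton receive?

The standard divisor is 23926/25 ≈ 957.04.
Standard quotas: Alpha 2.2695, Beta 13.3422, Gamma 3.0991, Delta 1.9132, Epsilon 2.1661, Zeta 2.2099.
Lower quotas: Alpha 2, Beta 13, Gamma 3, Delta 1, Epsilon 2, Zeta 2 (sum 23, leaving 2 seats).
Remainders in descending order: Delta 0.9132, Beta 0.3422, Alpha 0.2695, Zeta 0.2099, Epsilon 0.1661, Gamma 0.0991.
The surplus seats go to Delta, Beta.

Alpha 2; Beta 14; Gamma 3; Delta 2; Epsilon 2; Zeta 2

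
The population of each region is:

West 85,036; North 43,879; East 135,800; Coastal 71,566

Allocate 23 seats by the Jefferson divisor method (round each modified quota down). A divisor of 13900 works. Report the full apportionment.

West=6, North=3, East=9, Coastal=5

With modified divisor 13900: modified quotas West 6.118, North 3.157, East 9.770, Coastal 5.149.
Rounding down: West 6, North 3, East 9, Coastal 5 (total 23).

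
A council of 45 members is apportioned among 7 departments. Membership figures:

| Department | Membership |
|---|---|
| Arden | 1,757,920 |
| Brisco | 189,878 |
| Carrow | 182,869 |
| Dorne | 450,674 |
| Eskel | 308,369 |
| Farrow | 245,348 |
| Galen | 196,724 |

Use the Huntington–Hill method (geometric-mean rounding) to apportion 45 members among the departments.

Arden: 24, Brisco: 3, Carrow: 2, Dorne: 6, Eskel: 4, Farrow: 3, Galen: 3

With divisor 74739: modified quotas Arden 23.521, Brisco 2.541, Carrow 2.447, Dorne 6.030, Eskel 4.126, Farrow 3.283, Galen 2.632.
Geometric-mean thresholds: Arden √(23·24)=23.495, Brisco √(2·3)=2.449, Carrow √(2·3)=2.449, Dorne √(6·7)=6.481, Eskel √(4·5)=4.472, Farrow √(3·4)=3.464, Galen √(2·3)=2.449.
Each quota rounded against its threshold gives Arden 24, Brisco 3, Carrow 2, Dorne 6, Eskel 4, Farrow 3, Galen 3 (total 45).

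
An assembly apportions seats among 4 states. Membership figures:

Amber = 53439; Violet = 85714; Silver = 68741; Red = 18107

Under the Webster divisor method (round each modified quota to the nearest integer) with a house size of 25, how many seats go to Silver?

Standard divisor 226001/25 ≈ 9040.04; standard quotas: Amber 5.911, Violet 9.482, Silver 7.604, Red 2.003.
Rounding to the nearest integer gives Amber 6, Violet 9, Silver 8, Red 2 — total 25, matching the house size, so no adjustment is needed.
Silver receives 8.

8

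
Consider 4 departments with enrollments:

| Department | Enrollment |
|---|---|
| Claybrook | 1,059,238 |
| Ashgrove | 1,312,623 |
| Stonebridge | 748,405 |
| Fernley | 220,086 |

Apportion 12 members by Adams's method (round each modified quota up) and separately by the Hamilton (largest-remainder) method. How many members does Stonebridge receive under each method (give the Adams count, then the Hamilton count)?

3 and 2

Adams: Claybrook 4, Ashgrove 4, Stonebridge 3, Fernley 1.
Hamilton: Claybrook 4, Ashgrove 5, Stonebridge 2, Fernley 1.
Stonebridge gets 3 under Adams and 2 under Hamilton.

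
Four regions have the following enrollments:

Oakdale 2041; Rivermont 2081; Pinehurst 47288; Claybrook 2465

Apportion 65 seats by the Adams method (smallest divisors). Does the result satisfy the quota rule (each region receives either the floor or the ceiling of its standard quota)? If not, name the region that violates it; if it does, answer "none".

Pinehurst

Standard quotas: Oakdale 2.462, Rivermont 2.511, Pinehurst 57.053, Claybrook 2.974.
Adams allocation: Oakdale 3, Rivermont 3, Pinehurst 56, Claybrook 3.
Pinehurst has quota 57.053 (lower 57, upper 58) but receives 56 — outside the quota interval.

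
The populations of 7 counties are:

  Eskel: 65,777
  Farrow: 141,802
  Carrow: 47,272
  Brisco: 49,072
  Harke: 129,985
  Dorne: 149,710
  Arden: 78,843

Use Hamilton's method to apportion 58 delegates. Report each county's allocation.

Eskel 6, Farrow 13, Carrow 4, Brisco 4, Harke 11, Dorne 13, Arden 7

Standard divisor: 662461 ÷ 58 ≈ 11421.741.
Standard quotas: Eskel 5.7589, Farrow 12.4151, Carrow 4.1388, Brisco 4.2964, Harke 11.3805, Dorne 13.1075, Arden 6.9029.
Lower quotas: Eskel 5, Farrow 12, Carrow 4, Brisco 4, Harke 11, Dorne 13, Arden 6 (sum 55, leaving 3 seats).
Remainders in descending order: Arden 0.9029, Eskel 0.7589, Farrow 0.4151, Harke 0.3805, Brisco 0.2964, Carrow 0.1388, Dorne 0.1075.
Largest remainders: Arden, Eskel, Farrow receive the extra seats.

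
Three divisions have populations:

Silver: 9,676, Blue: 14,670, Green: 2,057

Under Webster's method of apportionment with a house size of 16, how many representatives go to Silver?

6

Standard divisor 26403/16 ≈ 1650.188; standard quotas: Silver 5.864, Blue 8.890, Green 1.247.
Rounding to the nearest integer gives Silver 6, Blue 9, Green 1 — total 16, matching the house size, so no adjustment is needed.
Silver receives 6.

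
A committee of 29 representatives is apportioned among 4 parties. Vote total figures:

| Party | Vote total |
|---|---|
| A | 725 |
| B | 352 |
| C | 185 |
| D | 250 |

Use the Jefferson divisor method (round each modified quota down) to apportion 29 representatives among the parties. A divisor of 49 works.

A 14, B 7, C 3, D 5

With modified divisor 49: modified quotas A 14.796, B 7.184, C 3.776, D 5.102.
Rounding down: A 14, B 7, C 3, D 5 (total 29).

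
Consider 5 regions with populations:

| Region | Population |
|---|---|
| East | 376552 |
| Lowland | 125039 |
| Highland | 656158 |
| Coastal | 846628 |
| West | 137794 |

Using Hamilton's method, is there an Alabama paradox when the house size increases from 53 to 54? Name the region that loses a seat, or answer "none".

West

At 53 seats: East 9, Lowland 3, Highland 16, Coastal 21, West 4.
At 54 seats: East 10, Lowland 3, Highland 17, Coastal 21, West 3.
West drops from 4 to 3.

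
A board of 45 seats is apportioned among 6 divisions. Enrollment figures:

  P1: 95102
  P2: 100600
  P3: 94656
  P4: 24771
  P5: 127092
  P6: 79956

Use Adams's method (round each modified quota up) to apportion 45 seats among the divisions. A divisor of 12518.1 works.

P1=8, P2=9, P3=8, P4=2, P5=11, P6=7

With modified divisor 12518.1: modified quotas P1 7.597, P2 8.036, P3 7.562, P4 1.979, P5 10.153, P6 6.387.
Rounding up: P1 8, P2 9, P3 8, P4 2, P5 11, P6 7 (total 45).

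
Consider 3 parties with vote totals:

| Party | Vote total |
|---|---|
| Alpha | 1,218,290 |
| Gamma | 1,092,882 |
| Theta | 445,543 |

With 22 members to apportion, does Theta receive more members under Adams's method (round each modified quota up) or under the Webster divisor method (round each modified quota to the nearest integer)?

Adams: Alpha 9, Gamma 9, Theta 4.
Webster: Alpha 10, Gamma 9, Theta 3.
Theta gets 4 under Adams and 3 under Webster.

Adams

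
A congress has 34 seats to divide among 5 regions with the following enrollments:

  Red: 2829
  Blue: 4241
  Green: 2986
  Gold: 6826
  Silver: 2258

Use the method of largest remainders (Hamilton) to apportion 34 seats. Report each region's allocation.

The standard divisor is 19140/34 ≈ 562.941.
Standard quotas: Red 5.0254, Blue 7.5336, Green 5.3043, Gold 12.1256, Silver 4.0111.
Lower quotas: Red 5, Blue 7, Green 5, Gold 12, Silver 4 (sum 33, leaving 1 seat).
Remainders in descending order: Blue 0.5336, Green 0.3043, Gold 0.1256, Red 0.0254, Silver 0.0111.
Largest remainder: Blue receives the extra seat.

Red 5, Blue 8, Green 5, Gold 12, Silver 4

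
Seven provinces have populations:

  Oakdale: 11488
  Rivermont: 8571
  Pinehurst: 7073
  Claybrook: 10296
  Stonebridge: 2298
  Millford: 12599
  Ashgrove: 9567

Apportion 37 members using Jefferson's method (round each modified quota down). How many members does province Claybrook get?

6

Standard divisor 61892/37 ≈ 1672.757; standard quotas: Oakdale 6.868, Rivermont 5.124, Pinehurst 4.228, Claybrook 6.155, Stonebridge 1.374, Millford 7.532, Ashgrove 5.719.
Rounding down gives 6, 5, 4, 6, 1, 7, 5 = 34 seats, so the divisor must be adjusted.
With modified divisor 1500: modified quotas Oakdale 7.659, Rivermont 5.714, Pinehurst 4.715, Claybrook 6.864, Stonebridge 1.532, Millford 8.399, Ashgrove 6.378.
Rounding down: Oakdale 7, Rivermont 5, Pinehurst 4, Claybrook 6, Stonebridge 1, Millford 8, Ashgrove 6 (total 37).
Claybrook receives 6.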